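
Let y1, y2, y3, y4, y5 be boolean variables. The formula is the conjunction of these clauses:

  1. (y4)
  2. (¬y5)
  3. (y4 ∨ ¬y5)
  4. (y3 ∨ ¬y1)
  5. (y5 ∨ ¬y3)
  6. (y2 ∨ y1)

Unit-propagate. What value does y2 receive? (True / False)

(y4) stands alone — y4 = True.
(¬y5) stands alone — y5 = False.
(y5 ∨ ¬y3): since y5 = False, the clause reduces to (¬y3). y3 = False.
(y3 ∨ ¬y1): since y3 = False, the clause reduces to (¬y1). y1 = False.
(y1 ∨ y2) with y1 = False leaves only y2, so y2 = True.

True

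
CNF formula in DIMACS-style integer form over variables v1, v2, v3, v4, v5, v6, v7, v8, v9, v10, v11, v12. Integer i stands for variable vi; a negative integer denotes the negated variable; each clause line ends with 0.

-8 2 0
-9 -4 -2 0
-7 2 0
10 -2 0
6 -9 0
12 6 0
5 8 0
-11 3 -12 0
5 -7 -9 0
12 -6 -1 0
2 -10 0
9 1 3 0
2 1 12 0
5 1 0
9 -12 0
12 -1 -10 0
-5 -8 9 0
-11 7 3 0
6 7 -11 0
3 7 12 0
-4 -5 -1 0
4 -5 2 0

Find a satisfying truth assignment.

v1 = False, v2 = False, v3 = False, v4 = True, v5 = True, v6 = True, v7 = False, v8 = False, v9 = True, v10 = False, v11 = False, v12 = True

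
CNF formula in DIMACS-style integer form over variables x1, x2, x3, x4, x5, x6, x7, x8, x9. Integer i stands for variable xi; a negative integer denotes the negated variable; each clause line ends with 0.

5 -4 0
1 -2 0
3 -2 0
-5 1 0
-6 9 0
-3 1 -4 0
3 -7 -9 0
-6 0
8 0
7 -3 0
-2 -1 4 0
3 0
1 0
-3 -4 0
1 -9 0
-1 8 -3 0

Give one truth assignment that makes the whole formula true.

x1 = 1, x2 = 0, x3 = 1, x4 = 0, x5 = 0, x6 = 0, x7 = 1, x8 = 1, x9 = 0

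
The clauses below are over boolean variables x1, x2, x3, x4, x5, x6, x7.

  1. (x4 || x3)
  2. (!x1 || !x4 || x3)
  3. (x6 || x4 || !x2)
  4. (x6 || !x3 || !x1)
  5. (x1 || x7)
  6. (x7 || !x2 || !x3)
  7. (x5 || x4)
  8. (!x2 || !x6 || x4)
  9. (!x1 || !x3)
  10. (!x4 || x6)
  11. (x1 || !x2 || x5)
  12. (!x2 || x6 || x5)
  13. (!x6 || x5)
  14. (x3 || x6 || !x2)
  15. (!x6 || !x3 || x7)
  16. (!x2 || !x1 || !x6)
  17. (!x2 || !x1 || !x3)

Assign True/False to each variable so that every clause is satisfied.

x1=F, x2=T, x3=F, x4=T, x5=T, x6=T, x7=T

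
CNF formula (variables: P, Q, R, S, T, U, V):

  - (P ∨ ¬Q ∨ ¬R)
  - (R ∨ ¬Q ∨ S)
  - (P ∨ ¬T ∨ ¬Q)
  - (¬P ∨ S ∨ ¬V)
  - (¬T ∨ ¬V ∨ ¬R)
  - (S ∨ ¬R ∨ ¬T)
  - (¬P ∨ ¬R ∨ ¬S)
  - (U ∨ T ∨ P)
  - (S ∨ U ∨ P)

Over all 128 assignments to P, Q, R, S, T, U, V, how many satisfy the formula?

42

Case analysis on P and R:
  P=1, R=1: remaining (Q,S,T,U,V) ∈ {(0,0,0,0,0); (0,0,0,1,0); (1,0,0,0,0); (1,0,0,1,0)} — 4.
  P=1, R=0: T, U free; 5 ways for (Q,S,V) × 2^2 = 20.
  P=0, R=1: 6 of the 32 assignments to (Q,S,T,U,V) work.
  P=0, R=0: V free; 6 ways for (Q,S,T,U) × 2^1 = 12.
Total: 4 + 20 + 6 + 12 = 42.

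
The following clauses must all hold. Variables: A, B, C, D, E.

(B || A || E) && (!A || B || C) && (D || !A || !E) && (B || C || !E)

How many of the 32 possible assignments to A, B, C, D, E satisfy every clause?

19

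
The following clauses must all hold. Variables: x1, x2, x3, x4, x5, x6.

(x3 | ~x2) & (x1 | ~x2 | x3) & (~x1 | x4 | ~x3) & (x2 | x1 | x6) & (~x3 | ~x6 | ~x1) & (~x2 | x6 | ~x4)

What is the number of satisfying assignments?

Split on x1, then x2.
  x1=T, x2=T: a clause becomes empty — 0.
  x1=T, x2=F: x5 free; 5 ways for (x3,x4,x6) × 2^1 = 10.
  x1=F, x2=T: x5 free; 3 ways for (x3,x4,x6) × 2^1 = 6.
  x1=F, x2=F: forces x6=T; x3, x4, x5 free → 2^3 = 8.
Total: 0 + 10 + 6 + 8 = 24.

24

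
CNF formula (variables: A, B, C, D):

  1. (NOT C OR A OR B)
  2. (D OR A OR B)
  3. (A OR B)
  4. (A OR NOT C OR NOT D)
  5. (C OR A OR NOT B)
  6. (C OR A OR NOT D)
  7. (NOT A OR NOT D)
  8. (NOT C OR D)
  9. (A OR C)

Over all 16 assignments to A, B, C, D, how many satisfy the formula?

The models are:
  A=1 B=0 C=0 D=0
  A=1 B=1 C=0 D=0
Count: 2.

2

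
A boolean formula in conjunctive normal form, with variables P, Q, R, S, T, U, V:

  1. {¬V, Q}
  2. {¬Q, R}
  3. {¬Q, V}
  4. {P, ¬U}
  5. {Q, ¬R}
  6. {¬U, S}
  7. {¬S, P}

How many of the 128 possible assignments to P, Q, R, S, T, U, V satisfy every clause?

Case analysis on Q and P:
  Q=1, P=1: T free; 3 ways for (R,S,U,V) × 2^1 = 6.
  Q=1, P=0: remaining (R,S,T,U,V) ∈ {(1,0,0,0,1); (1,0,1,0,1)} — 2.
  Q=0, P=1: T free; 3 ways for (R,S,U,V) × 2^1 = 6.
  Q=0, P=0: remaining (R,S,T,U,V) ∈ {(0,0,0,0,0); (0,0,1,0,0)} — 2.
Total: 6 + 2 + 6 + 2 = 16.

16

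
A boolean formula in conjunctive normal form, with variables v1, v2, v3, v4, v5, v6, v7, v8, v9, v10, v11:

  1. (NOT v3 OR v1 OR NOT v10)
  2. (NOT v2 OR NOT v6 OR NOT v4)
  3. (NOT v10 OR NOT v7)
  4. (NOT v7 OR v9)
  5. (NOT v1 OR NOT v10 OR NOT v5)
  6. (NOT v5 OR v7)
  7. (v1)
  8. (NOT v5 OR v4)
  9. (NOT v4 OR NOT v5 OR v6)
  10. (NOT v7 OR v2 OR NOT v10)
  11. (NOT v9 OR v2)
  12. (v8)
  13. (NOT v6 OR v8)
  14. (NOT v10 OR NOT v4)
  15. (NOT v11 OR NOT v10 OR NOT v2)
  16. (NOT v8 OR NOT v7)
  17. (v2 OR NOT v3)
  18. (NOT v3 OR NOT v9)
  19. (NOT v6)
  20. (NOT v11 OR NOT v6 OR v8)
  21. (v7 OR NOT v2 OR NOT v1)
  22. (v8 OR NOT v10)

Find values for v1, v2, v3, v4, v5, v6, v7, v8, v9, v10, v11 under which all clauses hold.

v1=T, v2=F, v3=F, v4=F, v5=F, v6=F, v7=F, v8=T, v9=F, v10=F, v11=T

The clause (v1) is unit: v1 must be True.
The clause (v8) is unit: v8 must be True.
The clause (NOT v7) is unit: v7 must be False.
(NOT v5) is a unit clause, so v5 = False.
Unit propagation: (NOT v6) forces v6 = False.
Unit propagation: (NOT v2) forces v2 = False.
(NOT v9) is a unit clause, so v9 = False.
(NOT v3) is a unit clause, so v3 = False.
v4 occurs only negated in the remaining clauses — set v4 = False.
Pure literal: v10 appears only negated; assign v10 = False.
v11 is now unconstrained; take v11 = True.
Every clause has at least one true literal under this assignment.
Check each clause:
  1. (NOT v10 OR NOT v3 OR v1) — v1 is true.
  2. (NOT v2 OR NOT v6 OR NOT v4) — NOT v6 is true.
  3. (NOT v10 OR NOT v7) — NOT v7 is true.
  4. (v9 OR NOT v7) — NOT v7 is true.
  5. (NOT v1 OR NOT v10 OR NOT v5) — NOT v5 is true.
  6. (v7 OR NOT v5) — NOT v5 is true.
  7. (v1) — v1 is true.
  8. (v4 OR NOT v5) — NOT v5 is true.
  9. (v6 OR NOT v4 OR NOT v5) — NOT v5 is true.
  10. (v2 OR NOT v10 OR NOT v7) — NOT v7 is true.
  11. (v2 OR NOT v9) — NOT v9 is true.
  12. (v8) — v8 is true.
  13. (NOT v6 OR v8) — v8 is true.
  14. (NOT v10 OR NOT v4) — NOT v4 is true.
  15. (NOT v2 OR NOT v10 OR NOT v11) — NOT v10 is true.
  16. (NOT v7 OR NOT v8) — NOT v7 is true.
  17. (NOT v3 OR v2) — NOT v3 is true.
  18. (NOT v3 OR NOT v9) — NOT v3 is true.
  19. (NOT v6) — NOT v6 is true.
  20. (v8 OR NOT v11 OR NOT v6) — v8 is true.
  21. (NOT v2 OR v7 OR NOT v1) — NOT v2 is true.
  22. (NOT v10 OR v8) — v8 is true.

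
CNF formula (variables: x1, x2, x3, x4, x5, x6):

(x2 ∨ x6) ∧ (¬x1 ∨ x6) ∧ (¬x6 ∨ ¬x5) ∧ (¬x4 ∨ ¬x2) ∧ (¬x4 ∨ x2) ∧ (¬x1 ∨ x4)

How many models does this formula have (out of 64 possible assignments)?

8

Case analysis on x2 and x4:
  x2=1, x4=1: a clause becomes empty — 0.
  x2=1, x4=0: x3 free; 3 ways for (x1,x5,x6) × 2^1 = 6.
  x2=0, x4=1: a clause becomes empty — 0.
  x2=0, x4=0: remaining (x1,x3,x5,x6) ∈ {(0,0,0,1); (0,1,0,1)} — 2.
Total: 0 + 6 + 0 + 2 = 8.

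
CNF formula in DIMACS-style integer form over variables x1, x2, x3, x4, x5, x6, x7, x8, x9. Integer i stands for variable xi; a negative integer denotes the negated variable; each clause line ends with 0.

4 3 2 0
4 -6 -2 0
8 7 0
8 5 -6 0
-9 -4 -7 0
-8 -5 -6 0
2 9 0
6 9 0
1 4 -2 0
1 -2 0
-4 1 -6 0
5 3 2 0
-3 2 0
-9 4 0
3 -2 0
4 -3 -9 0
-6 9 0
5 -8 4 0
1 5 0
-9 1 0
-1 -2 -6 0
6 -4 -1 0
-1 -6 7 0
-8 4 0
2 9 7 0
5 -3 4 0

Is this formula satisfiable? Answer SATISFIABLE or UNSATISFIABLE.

UNSATISFIABLE

x4 = True:
  x6 = True:
    propagation gives x1=True, x9=True, x7=False; an empty clause results — contradiction.
  x6 = False:
    propagation gives x9=True, x7=False, x8=True, x1=True; an empty clause results — contradiction.
x4 = False:
  propagation gives x9=False, x2=True, x6=False; an empty clause results — contradiction.
Every branch closes, so no satisfying assignment exists.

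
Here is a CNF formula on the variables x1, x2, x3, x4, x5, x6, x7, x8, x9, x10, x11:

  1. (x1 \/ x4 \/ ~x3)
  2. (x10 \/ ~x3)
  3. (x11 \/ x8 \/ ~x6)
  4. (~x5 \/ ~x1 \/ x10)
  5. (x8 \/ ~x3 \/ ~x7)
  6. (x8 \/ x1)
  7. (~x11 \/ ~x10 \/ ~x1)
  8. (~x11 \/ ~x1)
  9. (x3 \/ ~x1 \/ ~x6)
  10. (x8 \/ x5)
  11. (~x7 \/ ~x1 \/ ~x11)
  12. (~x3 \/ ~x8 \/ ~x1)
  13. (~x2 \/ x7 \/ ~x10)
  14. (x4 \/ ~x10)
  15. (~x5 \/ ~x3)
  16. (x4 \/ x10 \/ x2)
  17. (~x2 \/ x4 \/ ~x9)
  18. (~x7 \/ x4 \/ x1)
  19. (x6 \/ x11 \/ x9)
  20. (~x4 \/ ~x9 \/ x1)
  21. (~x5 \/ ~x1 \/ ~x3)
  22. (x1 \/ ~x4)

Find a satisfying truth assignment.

x1=0, x2=1, x3=0, x4=0, x5=0, x6=1, x7=0, x8=1, x9=0, x10=0, x11=1

Try x1 = False.
  then x8 is forced to True.
  then x4 is forced to False.
  then x3 is forced to False.
  then x10 is forced to False.
  then x2 is forced to True.
  then x9 is forced to False.
  then x7 is forced to False.
The remaining clauses are satisfied by x5 = False, x6 = True, x11 = True.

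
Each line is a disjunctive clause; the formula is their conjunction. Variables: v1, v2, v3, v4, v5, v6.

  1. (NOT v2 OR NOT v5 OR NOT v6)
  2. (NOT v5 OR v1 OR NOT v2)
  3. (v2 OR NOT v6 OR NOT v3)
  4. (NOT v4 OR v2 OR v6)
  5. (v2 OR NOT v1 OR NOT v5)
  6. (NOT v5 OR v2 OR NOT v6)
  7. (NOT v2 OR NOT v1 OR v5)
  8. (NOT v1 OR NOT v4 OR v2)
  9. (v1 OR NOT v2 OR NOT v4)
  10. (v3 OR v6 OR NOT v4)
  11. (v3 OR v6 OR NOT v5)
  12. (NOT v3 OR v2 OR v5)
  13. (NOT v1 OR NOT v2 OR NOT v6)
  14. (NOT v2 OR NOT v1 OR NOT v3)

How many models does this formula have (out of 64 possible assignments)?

10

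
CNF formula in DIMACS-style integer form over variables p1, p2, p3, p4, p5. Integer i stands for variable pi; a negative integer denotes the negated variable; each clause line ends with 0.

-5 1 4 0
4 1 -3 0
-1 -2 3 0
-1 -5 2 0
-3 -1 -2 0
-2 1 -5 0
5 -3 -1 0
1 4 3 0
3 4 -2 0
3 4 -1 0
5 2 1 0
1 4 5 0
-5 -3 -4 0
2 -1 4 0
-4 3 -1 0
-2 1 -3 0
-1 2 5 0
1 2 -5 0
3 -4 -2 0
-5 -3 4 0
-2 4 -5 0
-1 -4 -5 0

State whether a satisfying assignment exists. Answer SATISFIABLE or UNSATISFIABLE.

UNSATISFIABLE

p1 = True:
  p3 = True:
    propagation gives p2=False, p5=False; an empty clause results — contradiction.
  p3 = False:
    propagation gives p2=False, p5=False; an empty clause results — contradiction.
p1 = False:
  p4 = True:
    p2 = True:
      propagation gives p5=False, p3=False; contradiction.
    p2 = False:
      propagation gives p5=True; contradiction.
  p4 = False:
    propagation gives p5=False; an empty clause results — contradiction.
Every branch closes, so no satisfying assignment exists.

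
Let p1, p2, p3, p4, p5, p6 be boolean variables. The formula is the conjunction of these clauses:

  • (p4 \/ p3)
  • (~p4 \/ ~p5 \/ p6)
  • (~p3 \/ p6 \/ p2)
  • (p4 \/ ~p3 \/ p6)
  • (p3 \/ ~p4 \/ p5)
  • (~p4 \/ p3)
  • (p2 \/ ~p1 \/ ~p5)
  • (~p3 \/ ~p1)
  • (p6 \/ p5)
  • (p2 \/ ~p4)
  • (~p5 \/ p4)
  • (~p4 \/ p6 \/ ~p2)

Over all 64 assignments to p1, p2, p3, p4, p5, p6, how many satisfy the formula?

Satisfying assignments:
  p1=0 p2=0 p3=1 p4=0 p5=0 p6=1
  p1=0 p2=1 p3=1 p4=0 p5=0 p6=1
  p1=0 p2=1 p3=1 p4=1 p5=0 p6=1
  p1=0 p2=1 p3=1 p4=1 p5=1 p6=1
Count: 4.

4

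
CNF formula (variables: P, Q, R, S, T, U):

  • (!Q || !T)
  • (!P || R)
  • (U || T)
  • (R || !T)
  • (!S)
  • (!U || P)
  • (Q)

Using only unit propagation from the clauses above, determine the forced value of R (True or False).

(!S) is a unit clause: S = False.
(Q) stands alone — Q = True.
In (!Q || !T), !Q is now false; !T must hold, so T = False.
(T || U) with T = False leaves only U, so U = True.
From (!U || P) and U = True: P = True.
From (R || !P) and P = True: R = True.

True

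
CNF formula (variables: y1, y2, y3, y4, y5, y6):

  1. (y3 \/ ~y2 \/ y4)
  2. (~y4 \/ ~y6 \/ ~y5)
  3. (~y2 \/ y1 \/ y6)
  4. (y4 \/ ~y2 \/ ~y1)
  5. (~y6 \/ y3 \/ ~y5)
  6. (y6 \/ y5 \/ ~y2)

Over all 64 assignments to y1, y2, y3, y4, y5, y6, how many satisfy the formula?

Case analysis on y2 and y6:
  y2=T, y6=T: 6 of the 16 assignments to (y1,y3,y4,y5) work.
  y2=T, y6=F: remaining (y1,y3,y4,y5) ∈ {(T,F,T,T); (T,T,T,T)} — 2.
  y2=F, y6=T: y1 free; 5 ways for (y3,y4,y5) × 2^1 = 10.
  y2=F, y6=F: y1, y3, y4, y5 free → 2^4 = 16.
Total: 6 + 2 + 10 + 16 = 34.

34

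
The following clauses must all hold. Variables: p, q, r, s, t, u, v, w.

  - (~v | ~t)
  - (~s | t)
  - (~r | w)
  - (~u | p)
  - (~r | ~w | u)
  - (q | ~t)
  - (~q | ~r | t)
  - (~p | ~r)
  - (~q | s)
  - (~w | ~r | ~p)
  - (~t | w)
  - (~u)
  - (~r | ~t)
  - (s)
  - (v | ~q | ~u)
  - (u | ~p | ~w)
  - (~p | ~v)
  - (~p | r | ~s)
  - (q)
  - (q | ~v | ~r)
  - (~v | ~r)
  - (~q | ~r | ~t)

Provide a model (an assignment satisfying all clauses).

Unit propagation: (~u) forces u = False.
Unit propagation: (s) forces s = True.
(t) is a unit clause, so t = True.
Unit propagation: (~v) forces v = False.
Unit propagation: (q) forces q = True.
The clause (w) is unit: w must be True.
The clause (~r) is unit: r must be False.
Unit propagation: (~p) forces p = False.

p=False  q=True  r=False  s=True  t=True  u=False  v=False  w=True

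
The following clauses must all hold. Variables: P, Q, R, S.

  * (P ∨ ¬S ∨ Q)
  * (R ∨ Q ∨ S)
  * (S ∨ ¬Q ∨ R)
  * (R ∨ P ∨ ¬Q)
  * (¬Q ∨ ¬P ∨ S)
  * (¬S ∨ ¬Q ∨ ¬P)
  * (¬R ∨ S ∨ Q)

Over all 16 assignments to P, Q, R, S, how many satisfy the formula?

The models are:
  P=F Q=T R=T S=F
  P=F Q=T R=T S=T
  P=T Q=F R=F S=T
  P=T Q=F R=T S=T
Count: 4.

4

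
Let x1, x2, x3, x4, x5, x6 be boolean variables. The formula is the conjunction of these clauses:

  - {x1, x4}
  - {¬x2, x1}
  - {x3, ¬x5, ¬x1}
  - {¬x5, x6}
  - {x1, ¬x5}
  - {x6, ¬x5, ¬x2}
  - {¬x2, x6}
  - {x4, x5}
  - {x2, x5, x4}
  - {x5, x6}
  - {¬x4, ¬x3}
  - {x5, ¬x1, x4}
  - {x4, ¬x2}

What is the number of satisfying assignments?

4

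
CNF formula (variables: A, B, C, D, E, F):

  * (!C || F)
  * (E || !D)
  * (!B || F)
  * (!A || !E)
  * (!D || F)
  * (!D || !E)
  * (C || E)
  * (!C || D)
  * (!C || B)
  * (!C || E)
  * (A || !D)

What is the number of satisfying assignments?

Satisfying assignments:
  A=F B=F C=F D=F E=T F=F
  A=F B=F C=F D=F E=T F=T
  A=F B=T C=F D=F E=T F=T
That's 3 in total.

3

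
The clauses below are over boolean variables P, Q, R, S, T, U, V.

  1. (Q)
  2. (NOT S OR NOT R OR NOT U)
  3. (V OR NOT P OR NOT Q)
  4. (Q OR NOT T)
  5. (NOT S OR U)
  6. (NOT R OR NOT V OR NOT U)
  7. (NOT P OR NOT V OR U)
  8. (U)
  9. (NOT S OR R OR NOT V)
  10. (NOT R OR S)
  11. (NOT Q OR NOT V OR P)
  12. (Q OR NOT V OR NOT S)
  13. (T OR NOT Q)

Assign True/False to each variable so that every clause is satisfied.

P = 0  Q = 1  R = 0  S = 1  T = 1  U = 1  V = 0

(Q) is a unit clause, so Q = True.
(U) is a unit clause, so U = True.
Unit propagation: (T) forces T = True.
Set P = False and propagate.
  then V is forced to False.
Set R = False and propagate.
S is now unconstrained; take S = True.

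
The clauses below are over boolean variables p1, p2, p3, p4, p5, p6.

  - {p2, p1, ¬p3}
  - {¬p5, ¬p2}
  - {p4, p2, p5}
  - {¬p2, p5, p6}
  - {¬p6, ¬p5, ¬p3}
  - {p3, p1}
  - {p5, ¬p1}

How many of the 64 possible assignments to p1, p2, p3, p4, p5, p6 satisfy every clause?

Case analysis on p5 and p2:
  p5=T, p2=T: a clause becomes empty — 0.
  p5=T, p2=F: p4 free; 3 ways for (p1,p3,p6) × 2^1 = 6.
  p5=F, p2=T: remaining (p1,p3,p4,p6) ∈ {(F,T,F,T); (F,T,T,T)} — 2.
  p5=F, p2=F: a clause becomes empty — 0.
Total: 0 + 6 + 2 + 0 = 8.

8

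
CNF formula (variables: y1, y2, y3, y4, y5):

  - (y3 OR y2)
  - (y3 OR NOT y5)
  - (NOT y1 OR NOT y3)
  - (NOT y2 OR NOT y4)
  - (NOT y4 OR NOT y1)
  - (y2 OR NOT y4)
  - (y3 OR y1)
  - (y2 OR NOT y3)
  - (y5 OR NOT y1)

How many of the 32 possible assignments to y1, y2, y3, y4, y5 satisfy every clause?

The models are:
  y1=F y2=T y3=T y4=F y5=F
  y1=F y2=T y3=T y4=F y5=T
That's 2 in total.

2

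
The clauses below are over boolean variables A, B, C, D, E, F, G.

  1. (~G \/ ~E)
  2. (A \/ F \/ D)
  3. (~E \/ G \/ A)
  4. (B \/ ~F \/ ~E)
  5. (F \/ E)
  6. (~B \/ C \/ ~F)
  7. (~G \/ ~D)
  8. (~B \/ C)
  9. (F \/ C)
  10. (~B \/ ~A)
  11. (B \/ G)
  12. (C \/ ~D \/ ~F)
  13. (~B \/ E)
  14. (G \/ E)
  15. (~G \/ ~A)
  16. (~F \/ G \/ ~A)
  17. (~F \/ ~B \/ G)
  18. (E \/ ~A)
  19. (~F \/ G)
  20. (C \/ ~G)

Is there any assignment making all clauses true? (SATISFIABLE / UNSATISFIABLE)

SATISFIABLE

Pure literal: C appears only positively; assign C = True.
Set A = False and propagate.
The remaining clauses are satisfied by B = False, D = False, E = False, F = True, G = True.
So A=0, B=0, C=1, D=0, E=0, F=1, G=1 is a satisfying assignment.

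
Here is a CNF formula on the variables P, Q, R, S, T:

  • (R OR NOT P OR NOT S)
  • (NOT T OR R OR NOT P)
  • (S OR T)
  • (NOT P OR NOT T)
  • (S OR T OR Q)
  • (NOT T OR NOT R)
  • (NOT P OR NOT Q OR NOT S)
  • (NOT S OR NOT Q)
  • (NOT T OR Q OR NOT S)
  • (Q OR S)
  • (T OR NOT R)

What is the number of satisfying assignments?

The models are:
  P=F Q=F R=F S=T T=F
  P=F Q=T R=F S=F T=T
That's 2 in total.

2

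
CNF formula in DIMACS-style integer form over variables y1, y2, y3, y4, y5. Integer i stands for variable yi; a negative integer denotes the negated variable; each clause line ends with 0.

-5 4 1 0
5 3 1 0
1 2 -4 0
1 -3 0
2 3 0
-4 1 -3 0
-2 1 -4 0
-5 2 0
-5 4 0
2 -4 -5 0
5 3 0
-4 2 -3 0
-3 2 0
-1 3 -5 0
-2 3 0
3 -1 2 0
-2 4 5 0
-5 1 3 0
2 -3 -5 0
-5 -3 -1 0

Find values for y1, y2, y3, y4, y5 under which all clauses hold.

Try y1 = True.
Set y2 = True and propagate.
  then y3 is forced to True.
  then y5 is forced to False.
  then y4 is forced to True.

y1 = True, y2 = True, y3 = True, y4 = True, y5 = False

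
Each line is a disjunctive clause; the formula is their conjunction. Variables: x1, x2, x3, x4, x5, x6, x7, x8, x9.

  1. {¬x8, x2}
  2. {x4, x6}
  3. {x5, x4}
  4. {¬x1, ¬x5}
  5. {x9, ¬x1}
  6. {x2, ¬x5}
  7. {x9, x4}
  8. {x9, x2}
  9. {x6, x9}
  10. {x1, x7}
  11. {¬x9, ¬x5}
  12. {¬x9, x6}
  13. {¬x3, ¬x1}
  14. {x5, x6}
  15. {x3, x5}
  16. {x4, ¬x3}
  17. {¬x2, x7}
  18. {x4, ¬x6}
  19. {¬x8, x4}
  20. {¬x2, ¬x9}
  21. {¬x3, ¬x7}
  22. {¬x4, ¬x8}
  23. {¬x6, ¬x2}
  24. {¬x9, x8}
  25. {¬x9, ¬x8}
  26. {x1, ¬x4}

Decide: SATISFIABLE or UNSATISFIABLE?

x9 = True:
  propagation gives x5=False, x4=True, x6=True, x3=True; an empty clause results — contradiction.
x9 = False:
  propagation gives x1=False, x4=True; an empty clause results — contradiction.
Every branch closes, so no satisfying assignment exists.

UNSATISFIABLE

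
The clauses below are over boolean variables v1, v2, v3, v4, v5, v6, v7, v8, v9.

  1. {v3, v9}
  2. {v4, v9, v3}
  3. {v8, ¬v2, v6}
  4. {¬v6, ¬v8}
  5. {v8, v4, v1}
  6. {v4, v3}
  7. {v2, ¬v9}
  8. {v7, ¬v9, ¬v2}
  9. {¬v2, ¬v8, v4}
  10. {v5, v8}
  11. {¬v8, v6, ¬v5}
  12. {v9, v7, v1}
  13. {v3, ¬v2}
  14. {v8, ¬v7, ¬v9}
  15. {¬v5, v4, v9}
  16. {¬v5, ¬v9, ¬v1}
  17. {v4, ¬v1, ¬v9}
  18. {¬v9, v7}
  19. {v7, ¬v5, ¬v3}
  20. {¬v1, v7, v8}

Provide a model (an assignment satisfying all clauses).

v1=T, v2=F, v3=T, v4=T, v5=T, v6=T, v7=T, v8=F, v9=F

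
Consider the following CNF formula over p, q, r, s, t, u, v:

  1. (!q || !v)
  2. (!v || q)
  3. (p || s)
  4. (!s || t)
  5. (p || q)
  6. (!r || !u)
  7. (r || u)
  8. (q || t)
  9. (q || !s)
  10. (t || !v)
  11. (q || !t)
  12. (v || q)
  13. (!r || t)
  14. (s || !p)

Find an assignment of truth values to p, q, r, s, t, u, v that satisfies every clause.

p = F, q = T, r = T, s = T, t = T, u = F, v = F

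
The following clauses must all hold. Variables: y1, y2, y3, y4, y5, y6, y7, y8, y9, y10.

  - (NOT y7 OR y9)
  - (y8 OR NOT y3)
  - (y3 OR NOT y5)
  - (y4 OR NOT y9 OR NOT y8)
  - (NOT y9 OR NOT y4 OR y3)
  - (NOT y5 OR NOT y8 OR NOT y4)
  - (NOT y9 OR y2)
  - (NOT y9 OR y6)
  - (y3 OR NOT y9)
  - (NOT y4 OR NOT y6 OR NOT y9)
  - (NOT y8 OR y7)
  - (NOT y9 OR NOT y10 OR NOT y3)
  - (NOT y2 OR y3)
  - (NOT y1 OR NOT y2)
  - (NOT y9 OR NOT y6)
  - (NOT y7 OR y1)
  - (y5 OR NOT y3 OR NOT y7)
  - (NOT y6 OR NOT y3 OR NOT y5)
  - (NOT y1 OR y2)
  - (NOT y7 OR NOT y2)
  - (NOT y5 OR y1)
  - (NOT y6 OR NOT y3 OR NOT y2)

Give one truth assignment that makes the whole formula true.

Pure literal: y10 appears only negated; assign y10 = False.
Branch on y1: take y1 = False.
  then y7 is forced to False.
  then y8 is forced to False.
  then y3 is forced to False.
  then y5 is forced to False.
  then y9 is forced to False.
  then y2 is forced to False.
y4, y6 are now unconstrained; take y4 = False, y6 = True.

y1=False, y2=False, y3=False, y4=False, y5=False, y6=True, y7=False, y8=False, y9=False, y10=False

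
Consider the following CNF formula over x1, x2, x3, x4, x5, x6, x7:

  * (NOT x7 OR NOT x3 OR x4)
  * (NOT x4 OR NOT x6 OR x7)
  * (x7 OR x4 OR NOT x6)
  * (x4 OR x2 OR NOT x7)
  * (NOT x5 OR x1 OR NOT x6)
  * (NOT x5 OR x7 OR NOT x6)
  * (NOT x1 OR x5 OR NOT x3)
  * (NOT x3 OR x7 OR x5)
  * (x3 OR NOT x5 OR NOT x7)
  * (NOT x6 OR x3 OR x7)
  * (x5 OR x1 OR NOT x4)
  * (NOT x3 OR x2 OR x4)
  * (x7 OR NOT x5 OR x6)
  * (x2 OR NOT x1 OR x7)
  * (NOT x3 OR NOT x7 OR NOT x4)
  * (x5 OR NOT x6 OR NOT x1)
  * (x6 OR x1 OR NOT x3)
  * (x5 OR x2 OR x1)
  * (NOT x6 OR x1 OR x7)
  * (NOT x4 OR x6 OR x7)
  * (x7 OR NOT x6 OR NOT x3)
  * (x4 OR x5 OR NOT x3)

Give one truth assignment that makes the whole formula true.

x1 = True, x2 = True, x3 = False, x4 = False, x5 = False, x6 = False, x7 = False

Check each clause:
  1. (NOT x3 OR x4 OR NOT x7) — NOT x7 is true.
  2. (x7 OR NOT x4 OR NOT x6) — NOT x6 is true.
  3. (x7 OR NOT x6 OR x4) — NOT x6 is true.
  4. (x2 OR NOT x7 OR x4) — NOT x7 is true.
  5. (x1 OR NOT x6 OR NOT x5) — x1 is true.
  6. (x7 OR NOT x6 OR NOT x5) — NOT x6 is true.
  7. (NOT x3 OR NOT x1 OR x5) — NOT x3 is true.
  8. (x5 OR NOT x3 OR x7) — NOT x3 is true.
  9. (NOT x7 OR NOT x5 OR x3) — NOT x7 is true.
  10. (x3 OR NOT x6 OR x7) — NOT x6 is true.
  11. (x5 OR x1 OR NOT x4) — x1 is true.
  12. (x2 OR NOT x3 OR x4) — x2 is true.
  13. (NOT x5 OR x6 OR x7) — NOT x5 is true.
  14. (NOT x1 OR x2 OR x7) — x2 is true.
  15. (NOT x3 OR NOT x7 OR NOT x4) — NOT x7 is true.
  16. (NOT x1 OR x5 OR NOT x6) — NOT x6 is true.
  17. (x1 OR NOT x3 OR x6) — x1 is true.
  18. (x5 OR x1 OR x2) — x1 is true.
  19. (x1 OR x7 OR NOT x6) — x1 is true.
  20. (NOT x4 OR x6 OR x7) — NOT x4 is true.
  21. (x7 OR NOT x3 OR NOT x6) — NOT x6 is true.
  22. (x5 OR NOT x3 OR x4) — NOT x3 is true.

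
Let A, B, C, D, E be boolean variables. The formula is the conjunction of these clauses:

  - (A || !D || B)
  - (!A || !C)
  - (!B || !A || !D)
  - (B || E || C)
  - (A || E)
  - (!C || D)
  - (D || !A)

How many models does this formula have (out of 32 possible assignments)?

5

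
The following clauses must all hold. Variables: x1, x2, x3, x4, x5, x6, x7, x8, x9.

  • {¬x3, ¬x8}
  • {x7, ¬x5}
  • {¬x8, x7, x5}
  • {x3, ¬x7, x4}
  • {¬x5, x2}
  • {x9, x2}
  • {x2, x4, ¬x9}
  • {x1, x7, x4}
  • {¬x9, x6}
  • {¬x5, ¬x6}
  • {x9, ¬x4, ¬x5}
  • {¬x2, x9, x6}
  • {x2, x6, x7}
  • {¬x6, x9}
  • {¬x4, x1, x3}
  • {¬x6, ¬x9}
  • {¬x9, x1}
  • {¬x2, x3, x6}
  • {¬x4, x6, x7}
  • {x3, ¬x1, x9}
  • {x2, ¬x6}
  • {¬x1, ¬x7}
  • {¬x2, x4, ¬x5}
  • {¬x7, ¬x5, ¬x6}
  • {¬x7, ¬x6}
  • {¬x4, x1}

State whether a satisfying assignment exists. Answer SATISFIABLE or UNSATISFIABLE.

UNSATISFIABLE

x6 = True:
  propagation gives x5=False, x9=True; an empty clause results — contradiction.
x6 = False:
  propagation gives x9=False, x2=True; an empty clause results — contradiction.
Every branch closes, so no satisfying assignment exists.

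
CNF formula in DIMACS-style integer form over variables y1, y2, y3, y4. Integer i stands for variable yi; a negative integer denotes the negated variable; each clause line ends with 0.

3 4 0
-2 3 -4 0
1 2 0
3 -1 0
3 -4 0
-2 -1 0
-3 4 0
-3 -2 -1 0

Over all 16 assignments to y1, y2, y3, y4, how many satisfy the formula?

The models are:
  y1=0 y2=1 y3=1 y4=1
  y1=1 y2=0 y3=1 y4=1
Count: 2.

2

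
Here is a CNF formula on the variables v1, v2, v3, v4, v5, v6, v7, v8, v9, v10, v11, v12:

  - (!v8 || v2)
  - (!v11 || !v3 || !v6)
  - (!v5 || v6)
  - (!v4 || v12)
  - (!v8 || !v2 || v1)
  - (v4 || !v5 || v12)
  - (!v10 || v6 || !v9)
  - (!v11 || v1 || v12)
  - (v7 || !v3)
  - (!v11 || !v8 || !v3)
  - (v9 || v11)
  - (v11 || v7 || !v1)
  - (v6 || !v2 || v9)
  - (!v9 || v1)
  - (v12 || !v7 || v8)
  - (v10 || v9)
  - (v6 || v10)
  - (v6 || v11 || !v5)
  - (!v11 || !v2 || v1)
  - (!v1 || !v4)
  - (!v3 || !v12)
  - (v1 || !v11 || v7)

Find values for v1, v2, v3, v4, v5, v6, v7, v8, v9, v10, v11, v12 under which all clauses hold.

v1=T, v2=T, v3=F, v4=F, v5=F, v6=T, v7=T, v8=T, v9=T, v10=F, v11=F, v12=F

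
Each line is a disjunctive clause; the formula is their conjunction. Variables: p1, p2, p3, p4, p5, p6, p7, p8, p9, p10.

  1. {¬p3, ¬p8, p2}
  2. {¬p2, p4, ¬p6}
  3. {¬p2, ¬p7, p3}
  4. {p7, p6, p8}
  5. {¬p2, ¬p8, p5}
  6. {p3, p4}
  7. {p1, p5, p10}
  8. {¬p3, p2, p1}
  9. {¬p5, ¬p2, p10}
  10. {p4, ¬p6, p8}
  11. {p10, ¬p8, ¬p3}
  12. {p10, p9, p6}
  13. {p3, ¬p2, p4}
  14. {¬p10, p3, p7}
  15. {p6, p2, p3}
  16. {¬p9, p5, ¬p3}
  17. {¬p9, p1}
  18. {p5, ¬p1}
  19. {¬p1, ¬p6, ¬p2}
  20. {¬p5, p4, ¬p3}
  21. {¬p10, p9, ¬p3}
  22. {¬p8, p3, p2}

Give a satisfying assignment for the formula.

p1 = 0, p2 = 0, p3 = 0, p4 = 1, p5 = 1, p6 = 1, p7 = 1, p8 = 0, p9 = 0, p10 = 0

Check each clause:
  1. {¬p8, p2, ¬p3} — ¬p8 is true.
  2. {¬p6, p4, ¬p2} — p4 is true.
  3. {p3, ¬p2, ¬p7} — ¬p2 is true.
  4. {p6, p8, p7} — p6 is true.
  5. {¬p2, ¬p8, p5} — ¬p8 is true.
  6. {p3, p4} — p4 is true.
  7. {p1, p10, p5} — p5 is true.
  8. {p2, ¬p3, p1} — ¬p3 is true.
  9. {p10, ¬p5, ¬p2} — ¬p2 is true.
  10. {p8, ¬p6, p4} — p4 is true.
  11. {p10, ¬p3, ¬p8} — ¬p8 is true.
  12. {p6, p10, p9} — p6 is true.
  13. {¬p2, p4, p3} — p4 is true.
  14. {p7, p3, ¬p10} — ¬p10 is true.
  15. {p2, p6, p3} — p6 is true.
  16. {p5, ¬p3, ¬p9} — ¬p3 is true.
  17. {p1, ¬p9} — ¬p9 is true.
  18. {¬p1, p5} — p5 is true.
  19. {¬p6, ¬p1, ¬p2} — ¬p1 is true.
  20. {¬p3, ¬p5, p4} — p4 is true.
  21. {p9, ¬p10, ¬p3} — ¬p3 is true.
  22. {p3, p2, ¬p8} — ¬p8 is true.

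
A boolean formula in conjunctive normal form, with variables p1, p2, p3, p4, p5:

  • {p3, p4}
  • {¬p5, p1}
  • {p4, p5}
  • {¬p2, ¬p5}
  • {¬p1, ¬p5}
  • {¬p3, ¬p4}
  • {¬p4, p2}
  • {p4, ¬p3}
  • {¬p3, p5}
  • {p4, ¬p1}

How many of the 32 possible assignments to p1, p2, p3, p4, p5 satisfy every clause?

Satisfying assignments:
  p1=0 p2=1 p3=0 p4=1 p5=0
  p1=1 p2=1 p3=0 p4=1 p5=0
That's 2 in total.

2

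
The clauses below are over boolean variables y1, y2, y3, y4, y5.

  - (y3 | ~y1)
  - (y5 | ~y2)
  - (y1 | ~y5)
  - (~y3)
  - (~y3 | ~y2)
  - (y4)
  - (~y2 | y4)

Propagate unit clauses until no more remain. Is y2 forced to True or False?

(~y3) is a unit clause: y3 = False.
(y3 | ~y1) with y3 = False leaves only ~y1, so y1 = False.
(y1 | ~y5): since y1 = False, the clause reduces to (~y5). y5 = False.
(~y2 | y5): since y5 = False, the clause reduces to (~y2). y2 = False.

False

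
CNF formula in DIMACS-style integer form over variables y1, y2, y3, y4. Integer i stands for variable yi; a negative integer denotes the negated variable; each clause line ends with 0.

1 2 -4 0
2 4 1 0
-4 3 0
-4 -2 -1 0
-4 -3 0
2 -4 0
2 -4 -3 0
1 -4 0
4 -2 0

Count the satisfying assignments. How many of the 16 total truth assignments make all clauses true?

2

Satisfying assignments:
  y1=1 y2=0 y3=0 y4=0
  y1=1 y2=0 y3=1 y4=0
Count: 2.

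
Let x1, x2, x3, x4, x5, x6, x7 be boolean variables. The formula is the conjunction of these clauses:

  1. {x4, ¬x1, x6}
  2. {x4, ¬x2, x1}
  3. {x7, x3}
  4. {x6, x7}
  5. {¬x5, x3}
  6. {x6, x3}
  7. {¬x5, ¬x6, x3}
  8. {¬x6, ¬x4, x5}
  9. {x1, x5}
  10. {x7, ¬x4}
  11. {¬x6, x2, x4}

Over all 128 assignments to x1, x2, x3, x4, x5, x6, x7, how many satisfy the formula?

Split on x6, then x4.
  x6=T, x4=T: remaining (x1,x2,x3,x5,x7) ∈ {(F,F,T,T,T); (F,T,T,T,T); (T,F,T,T,T); (T,T,T,T,T)} — 4.
  x6=T, x4=F: 5 of the 32 assignments to (x1,x2,x3,x5,x7) work.
  x6=F, x4=T: x2 free; 3 ways for (x1,x3,x5,x7) × 2^1 = 6.
  x6=F, x4=F: remaining (x1,x2,x3,x5,x7) ∈ {(F,F,T,T,T)} — 1.
Total: 4 + 5 + 6 + 1 = 16.

16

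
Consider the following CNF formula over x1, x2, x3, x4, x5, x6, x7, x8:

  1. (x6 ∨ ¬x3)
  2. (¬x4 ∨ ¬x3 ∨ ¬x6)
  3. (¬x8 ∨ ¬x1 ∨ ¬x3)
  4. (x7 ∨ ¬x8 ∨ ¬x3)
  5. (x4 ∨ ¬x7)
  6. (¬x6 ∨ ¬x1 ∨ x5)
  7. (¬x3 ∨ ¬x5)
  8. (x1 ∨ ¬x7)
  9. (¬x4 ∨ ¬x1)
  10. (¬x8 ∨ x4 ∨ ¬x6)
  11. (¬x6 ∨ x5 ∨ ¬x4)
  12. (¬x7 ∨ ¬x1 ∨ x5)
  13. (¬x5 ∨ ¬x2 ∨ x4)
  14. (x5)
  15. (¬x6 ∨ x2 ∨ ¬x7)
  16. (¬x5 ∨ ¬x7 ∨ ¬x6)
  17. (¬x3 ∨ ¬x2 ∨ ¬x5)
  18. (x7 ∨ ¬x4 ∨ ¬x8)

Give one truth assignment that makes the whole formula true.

x1=F  x2=F  x3=F  x4=T  x5=T  x6=F  x7=F  x8=F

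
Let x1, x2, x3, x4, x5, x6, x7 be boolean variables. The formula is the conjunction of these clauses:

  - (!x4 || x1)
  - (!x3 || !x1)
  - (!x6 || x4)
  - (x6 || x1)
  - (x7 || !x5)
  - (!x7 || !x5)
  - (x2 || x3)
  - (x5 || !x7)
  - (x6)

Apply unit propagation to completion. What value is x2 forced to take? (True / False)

True

(x6) is a unit clause: x6 = True.
In (x4 || !x6), !x6 is now false; x4 must hold, so x4 = True.
From (x1 || !x4) and x4 = True: x1 = True.
(!x1 || !x3): since x1 = True, the clause reduces to (!x3). x3 = False.
(x3 || x2): since x3 = False, the clause reduces to (x2). x2 = True.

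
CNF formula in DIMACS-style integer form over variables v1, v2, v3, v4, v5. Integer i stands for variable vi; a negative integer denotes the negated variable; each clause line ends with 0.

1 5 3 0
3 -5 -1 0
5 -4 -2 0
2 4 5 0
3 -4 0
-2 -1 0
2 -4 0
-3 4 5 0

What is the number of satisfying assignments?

6

The models are:
  v1=F v2=F v3=F v4=F v5=T
  v1=F v2=F v3=T v4=F v5=T
  v1=F v2=T v3=F v4=F v5=T
  v1=F v2=T v3=T v4=F v5=T
  v1=F v2=T v3=T v4=T v5=T
  v1=T v2=F v3=T v4=F v5=T
Count: 6.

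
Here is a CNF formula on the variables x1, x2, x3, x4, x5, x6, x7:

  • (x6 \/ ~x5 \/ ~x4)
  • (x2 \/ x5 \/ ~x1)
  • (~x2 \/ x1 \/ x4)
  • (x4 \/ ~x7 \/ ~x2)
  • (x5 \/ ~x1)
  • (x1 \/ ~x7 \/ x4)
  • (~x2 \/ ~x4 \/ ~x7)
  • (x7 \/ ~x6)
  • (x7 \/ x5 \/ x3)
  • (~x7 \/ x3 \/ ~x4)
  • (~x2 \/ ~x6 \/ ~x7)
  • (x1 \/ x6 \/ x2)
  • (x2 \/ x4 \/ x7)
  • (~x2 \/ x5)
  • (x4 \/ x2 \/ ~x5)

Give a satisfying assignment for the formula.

x1=T, x2=F, x3=T, x4=T, x5=T, x6=T, x7=T

Check each clause:
  1. (~x4 \/ x6 \/ ~x5) — x6 is true.
  2. (x5 \/ x2 \/ ~x1) — x5 is true.
  3. (x1 \/ x4 \/ ~x2) — x1 is true.
  4. (~x7 \/ ~x2 \/ x4) — x4 is true.
  5. (x5 \/ ~x1) — x5 is true.
  6. (x1 \/ x4 \/ ~x7) — x4 is true.
  7. (~x4 \/ ~x7 \/ ~x2) — ~x2 is true.
  8. (~x6 \/ x7) — x7 is true.
  9. (x3 \/ x7 \/ x5) — x3 is true.
  10. (~x4 \/ ~x7 \/ x3) — x3 is true.
  11. (~x6 \/ ~x2 \/ ~x7) — ~x2 is true.
  12. (x2 \/ x6 \/ x1) — x1 is true.
  13. (x7 \/ x2 \/ x4) — x4 is true.
  14. (~x2 \/ x5) — x5 is true.
  15. (~x5 \/ x4 \/ x2) — x4 is true.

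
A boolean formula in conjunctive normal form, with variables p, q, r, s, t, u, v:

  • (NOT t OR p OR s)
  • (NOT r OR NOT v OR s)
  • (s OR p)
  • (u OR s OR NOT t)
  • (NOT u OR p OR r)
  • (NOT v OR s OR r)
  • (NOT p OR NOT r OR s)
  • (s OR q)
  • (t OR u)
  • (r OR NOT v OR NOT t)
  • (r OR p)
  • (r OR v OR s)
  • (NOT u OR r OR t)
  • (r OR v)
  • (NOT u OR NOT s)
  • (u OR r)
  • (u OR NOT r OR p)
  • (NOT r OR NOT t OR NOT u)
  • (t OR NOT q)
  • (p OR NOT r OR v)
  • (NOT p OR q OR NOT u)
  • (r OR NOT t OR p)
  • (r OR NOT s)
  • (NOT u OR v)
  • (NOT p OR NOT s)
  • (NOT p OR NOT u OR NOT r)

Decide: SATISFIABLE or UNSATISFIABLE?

UNSATISFIABLE

r = True:
  p = True:
    propagation gives s=True; an empty clause results — contradiction.
  p = False:
    propagation gives s=True, u=False; an empty clause results — contradiction.
r = False:
  propagation gives p=True, v=True, s=True; an empty clause results — contradiction.
Every branch closes, so no satisfying assignment exists.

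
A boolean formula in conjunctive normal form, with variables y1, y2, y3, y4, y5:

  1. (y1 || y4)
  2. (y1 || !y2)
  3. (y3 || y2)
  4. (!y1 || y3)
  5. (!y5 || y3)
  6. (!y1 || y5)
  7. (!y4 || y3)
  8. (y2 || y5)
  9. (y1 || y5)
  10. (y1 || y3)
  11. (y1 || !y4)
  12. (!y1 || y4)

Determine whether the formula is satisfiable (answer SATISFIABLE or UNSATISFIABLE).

SATISFIABLE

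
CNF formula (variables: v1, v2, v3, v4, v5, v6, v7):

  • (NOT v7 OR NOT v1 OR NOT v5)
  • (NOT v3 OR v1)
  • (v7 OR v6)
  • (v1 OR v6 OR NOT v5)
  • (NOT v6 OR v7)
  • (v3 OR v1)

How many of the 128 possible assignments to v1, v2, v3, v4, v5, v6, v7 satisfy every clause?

16

Split on v1, then v6.
  v1=T, v6=T: forces v5=F; v7=T; v2, v3, v4 free → 2^3 = 8.
  v1=T, v6=F: forces v5=F; v7=T; v2, v3, v4 free → 2^3 = 8.
  v1=F, v6=T: a clause becomes empty — 0.
  v1=F, v6=F: a clause becomes empty — 0.
Total: 8 + 8 + 0 + 0 = 16.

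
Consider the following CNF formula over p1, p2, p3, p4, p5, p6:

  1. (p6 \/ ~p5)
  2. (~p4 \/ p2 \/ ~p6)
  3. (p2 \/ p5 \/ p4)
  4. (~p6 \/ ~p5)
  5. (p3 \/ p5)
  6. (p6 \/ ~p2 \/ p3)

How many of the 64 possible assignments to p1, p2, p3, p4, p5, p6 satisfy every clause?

Split on p5, then p6.
  p5=T, p6=T: a clause becomes empty — 0.
  p5=T, p6=F: a clause becomes empty — 0.
  p5=F, p6=T: remaining (p1,p2,p3,p4) ∈ {(F,T,T,F); (F,T,T,T); (T,T,T,F); (T,T,T,T)} — 4.
  p5=F, p6=F: p1 free; 3 ways for (p2,p3,p4) × 2^1 = 6.
Total: 0 + 0 + 4 + 6 = 10.

10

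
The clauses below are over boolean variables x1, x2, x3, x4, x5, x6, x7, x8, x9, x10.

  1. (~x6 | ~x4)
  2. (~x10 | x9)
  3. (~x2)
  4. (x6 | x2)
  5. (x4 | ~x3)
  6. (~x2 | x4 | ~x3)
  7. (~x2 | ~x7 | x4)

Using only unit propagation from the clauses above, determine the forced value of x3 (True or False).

(~x2) is a unit clause: x2 = False.
(x2 | x6) with x2 = False leaves only x6, so x6 = True.
In (~x4 | ~x6), ~x6 is now false; ~x4 must hold, so x4 = False.
(~x3 | x4) with x4 = False leaves only ~x3, so x3 = False.

False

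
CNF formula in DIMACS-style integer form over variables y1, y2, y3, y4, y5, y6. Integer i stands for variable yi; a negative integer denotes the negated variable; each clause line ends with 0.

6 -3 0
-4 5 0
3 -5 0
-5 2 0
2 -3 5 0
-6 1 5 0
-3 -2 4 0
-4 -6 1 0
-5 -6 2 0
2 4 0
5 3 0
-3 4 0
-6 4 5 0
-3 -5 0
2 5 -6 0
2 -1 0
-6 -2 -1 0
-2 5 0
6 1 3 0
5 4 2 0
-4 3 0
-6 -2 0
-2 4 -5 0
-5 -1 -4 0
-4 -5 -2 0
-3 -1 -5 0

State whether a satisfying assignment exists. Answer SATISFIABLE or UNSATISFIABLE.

y5 = True:
  propagation gives y3=True; an empty clause results — contradiction.
y5 = False:
  propagation gives y4=False, y2=True; an empty clause results — contradiction.
Every branch closes, so no satisfying assignment exists.

UNSATISFIABLE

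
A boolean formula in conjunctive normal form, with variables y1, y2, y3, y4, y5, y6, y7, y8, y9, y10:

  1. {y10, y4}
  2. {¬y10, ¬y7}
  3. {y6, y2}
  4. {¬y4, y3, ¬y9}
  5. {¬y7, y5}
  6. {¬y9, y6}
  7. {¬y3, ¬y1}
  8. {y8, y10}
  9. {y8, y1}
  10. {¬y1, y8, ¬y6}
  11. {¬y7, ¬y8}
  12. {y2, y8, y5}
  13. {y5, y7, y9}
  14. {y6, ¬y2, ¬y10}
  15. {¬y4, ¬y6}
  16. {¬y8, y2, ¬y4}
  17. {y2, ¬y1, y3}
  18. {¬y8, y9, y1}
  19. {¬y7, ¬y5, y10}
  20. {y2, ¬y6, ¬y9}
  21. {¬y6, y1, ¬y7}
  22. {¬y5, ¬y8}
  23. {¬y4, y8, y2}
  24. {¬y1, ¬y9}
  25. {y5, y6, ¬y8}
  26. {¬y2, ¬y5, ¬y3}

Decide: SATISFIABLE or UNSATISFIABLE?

SATISFIABLE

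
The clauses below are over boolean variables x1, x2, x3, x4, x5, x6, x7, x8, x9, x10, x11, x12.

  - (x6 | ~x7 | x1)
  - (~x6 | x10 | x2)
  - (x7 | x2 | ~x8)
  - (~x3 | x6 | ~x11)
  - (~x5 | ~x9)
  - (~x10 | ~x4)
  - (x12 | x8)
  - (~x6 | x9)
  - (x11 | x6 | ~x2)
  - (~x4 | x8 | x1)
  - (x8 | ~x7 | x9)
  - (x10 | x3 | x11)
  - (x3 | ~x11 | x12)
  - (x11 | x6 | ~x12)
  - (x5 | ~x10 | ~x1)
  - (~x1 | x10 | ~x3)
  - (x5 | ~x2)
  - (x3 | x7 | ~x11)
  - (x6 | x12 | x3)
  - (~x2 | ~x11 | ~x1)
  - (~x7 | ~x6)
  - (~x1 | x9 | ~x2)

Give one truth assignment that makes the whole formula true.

x4 occurs only negated in the remaining clauses — set x4 = False.
Set x1 = True and propagate.
For the remaining variables, x2 = False, x3 = False, x5 = False, x6 = False, x7 = True, x8 = True, x9 = True, x10 = False, x11 = True, x12 = True works.
Every clause has at least one true literal under this assignment.

x1=T  x2=F  x3=F  x4=F  x5=F  x6=F  x7=T  x8=T  x9=T  x10=F  x11=T  x12=T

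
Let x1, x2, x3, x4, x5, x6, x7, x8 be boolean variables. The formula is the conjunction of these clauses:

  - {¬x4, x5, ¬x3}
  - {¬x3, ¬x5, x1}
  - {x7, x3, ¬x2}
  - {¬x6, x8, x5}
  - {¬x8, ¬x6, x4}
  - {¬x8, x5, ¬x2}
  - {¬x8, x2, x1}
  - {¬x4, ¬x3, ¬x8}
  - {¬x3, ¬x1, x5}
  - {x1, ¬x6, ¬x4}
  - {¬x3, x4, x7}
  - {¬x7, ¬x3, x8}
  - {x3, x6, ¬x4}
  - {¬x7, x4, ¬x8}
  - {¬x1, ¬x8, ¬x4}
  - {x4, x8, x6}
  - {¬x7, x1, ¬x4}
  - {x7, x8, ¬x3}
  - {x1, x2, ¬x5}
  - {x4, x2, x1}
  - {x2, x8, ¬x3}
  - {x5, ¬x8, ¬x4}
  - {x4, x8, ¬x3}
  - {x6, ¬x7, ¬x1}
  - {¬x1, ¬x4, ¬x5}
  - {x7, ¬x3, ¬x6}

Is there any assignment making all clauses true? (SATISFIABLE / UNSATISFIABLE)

SATISFIABLE

Branch on x1: take x1 = True.
Branch on x2: take x2 = False.
Branch on x3: take x3 = False.
For the remaining variables, x4 = False, x5 = True, x6 = True, x7 = False, x8 = False works.
So x1=1, x2=0, x3=0, x4=0, x5=1, x6=1, x7=0, x8=0 is a satisfying assignment.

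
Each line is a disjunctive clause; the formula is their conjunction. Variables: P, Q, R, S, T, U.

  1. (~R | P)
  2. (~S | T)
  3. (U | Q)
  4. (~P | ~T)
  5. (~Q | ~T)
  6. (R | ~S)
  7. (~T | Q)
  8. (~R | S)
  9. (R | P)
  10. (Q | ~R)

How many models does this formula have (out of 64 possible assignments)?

3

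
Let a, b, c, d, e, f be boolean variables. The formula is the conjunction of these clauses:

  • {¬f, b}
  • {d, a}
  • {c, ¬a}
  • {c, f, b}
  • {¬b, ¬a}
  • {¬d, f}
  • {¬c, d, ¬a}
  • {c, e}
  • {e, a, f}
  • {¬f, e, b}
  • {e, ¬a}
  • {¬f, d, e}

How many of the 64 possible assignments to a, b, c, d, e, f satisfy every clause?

Satisfying assignments:
  a=0 b=1 c=0 d=1 e=1 f=1
  a=0 b=1 c=1 d=1 e=0 f=1
  a=0 b=1 c=1 d=1 e=1 f=1
That's 3 in total.

3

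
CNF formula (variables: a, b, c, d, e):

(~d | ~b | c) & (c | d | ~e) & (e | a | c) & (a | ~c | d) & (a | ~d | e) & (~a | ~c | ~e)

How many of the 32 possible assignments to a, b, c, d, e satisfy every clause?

11

Case analysis on c and a:
  c=T, a=T: remaining (b,d,e) ∈ {(F,F,F); (F,T,F); (T,F,F); (T,T,F)} — 4.
  c=T, a=F: remaining (b,d,e) ∈ {(F,T,T); (T,T,T)} — 2.
  c=F, a=T: remaining (b,d,e) ∈ {(F,F,F); (F,T,F); (F,T,T); (T,F,F)} — 4.
  c=F, a=F: remaining (b,d,e) ∈ {(F,T,T)} — 1.
Total: 4 + 2 + 4 + 1 = 11.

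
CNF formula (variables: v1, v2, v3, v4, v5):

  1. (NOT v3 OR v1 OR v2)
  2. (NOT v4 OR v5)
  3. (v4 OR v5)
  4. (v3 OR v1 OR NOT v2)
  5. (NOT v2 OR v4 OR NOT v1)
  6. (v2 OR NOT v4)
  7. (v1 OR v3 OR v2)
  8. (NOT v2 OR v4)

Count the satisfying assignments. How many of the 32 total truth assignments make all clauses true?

5

Satisfying assignments:
  v1=F v2=T v3=T v4=T v5=T
  v1=T v2=F v3=F v4=F v5=T
  v1=T v2=F v3=T v4=F v5=T
  v1=T v2=T v3=F v4=T v5=T
  v1=T v2=T v3=T v4=T v5=T
Count: 5.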